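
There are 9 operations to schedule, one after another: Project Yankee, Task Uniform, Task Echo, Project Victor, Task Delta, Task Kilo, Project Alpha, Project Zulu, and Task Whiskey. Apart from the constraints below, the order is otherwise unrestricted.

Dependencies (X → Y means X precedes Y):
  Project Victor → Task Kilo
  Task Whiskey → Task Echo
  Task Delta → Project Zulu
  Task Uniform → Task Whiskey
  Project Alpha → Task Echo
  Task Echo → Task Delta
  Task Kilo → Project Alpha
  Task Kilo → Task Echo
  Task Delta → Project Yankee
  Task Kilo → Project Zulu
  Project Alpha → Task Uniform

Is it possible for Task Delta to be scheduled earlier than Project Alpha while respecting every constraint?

No

There is a dependency chain Project Alpha → Task Echo → Task Delta, so Task Delta always comes after Project Alpha.
So no valid ordering can have Task Delta before Project Alpha.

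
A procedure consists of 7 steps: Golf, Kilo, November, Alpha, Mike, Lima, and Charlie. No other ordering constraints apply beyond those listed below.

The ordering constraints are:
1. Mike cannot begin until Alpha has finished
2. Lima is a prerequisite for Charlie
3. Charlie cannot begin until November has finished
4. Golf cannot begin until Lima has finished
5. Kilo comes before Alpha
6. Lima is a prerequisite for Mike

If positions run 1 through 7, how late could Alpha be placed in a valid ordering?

6

The only step forced after Alpha (directly or by a chain) is Mike.
With 1 mandatory successor out of 7 steps total, the latest slot for Alpha is 7−1 = 6, and it's reachable by doing all non-successors before Alpha.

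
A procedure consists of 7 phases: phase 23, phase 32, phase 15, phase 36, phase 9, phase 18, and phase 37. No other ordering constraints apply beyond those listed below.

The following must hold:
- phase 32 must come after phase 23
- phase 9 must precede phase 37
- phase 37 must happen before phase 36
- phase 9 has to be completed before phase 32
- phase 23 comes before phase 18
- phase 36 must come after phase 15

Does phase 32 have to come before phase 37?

Nothing in the constraints links phase 32 and phase 37; they are unordered relative to each other.
There exist valid orderings with phase 37 before phase 32, so phase 32 is not required to come first.

No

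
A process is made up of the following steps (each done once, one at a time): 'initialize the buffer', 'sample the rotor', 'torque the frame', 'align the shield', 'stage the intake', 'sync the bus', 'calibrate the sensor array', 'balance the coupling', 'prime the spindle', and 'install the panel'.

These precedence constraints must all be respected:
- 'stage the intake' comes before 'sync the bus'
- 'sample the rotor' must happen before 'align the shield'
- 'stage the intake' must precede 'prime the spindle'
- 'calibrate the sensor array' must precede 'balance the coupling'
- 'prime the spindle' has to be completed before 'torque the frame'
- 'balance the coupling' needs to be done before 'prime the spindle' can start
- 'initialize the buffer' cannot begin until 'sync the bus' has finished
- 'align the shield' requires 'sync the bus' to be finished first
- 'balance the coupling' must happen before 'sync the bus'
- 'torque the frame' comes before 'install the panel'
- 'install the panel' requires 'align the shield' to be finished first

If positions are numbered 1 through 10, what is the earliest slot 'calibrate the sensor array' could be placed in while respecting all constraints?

1

'calibrate the sensor array' has no prerequisites at all, so it can go in position 1.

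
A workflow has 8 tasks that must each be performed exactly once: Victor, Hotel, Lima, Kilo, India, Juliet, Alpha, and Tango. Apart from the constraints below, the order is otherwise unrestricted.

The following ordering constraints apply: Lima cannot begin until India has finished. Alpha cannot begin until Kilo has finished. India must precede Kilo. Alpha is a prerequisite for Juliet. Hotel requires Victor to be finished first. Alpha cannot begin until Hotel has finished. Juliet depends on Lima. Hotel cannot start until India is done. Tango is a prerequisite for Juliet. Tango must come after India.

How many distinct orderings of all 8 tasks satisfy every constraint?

130

The tasks with no prerequisites are Victor, India; any of them can be placed first.
Systematically extending each partial ordering one task at a time and counting, there are 130 complete orderings.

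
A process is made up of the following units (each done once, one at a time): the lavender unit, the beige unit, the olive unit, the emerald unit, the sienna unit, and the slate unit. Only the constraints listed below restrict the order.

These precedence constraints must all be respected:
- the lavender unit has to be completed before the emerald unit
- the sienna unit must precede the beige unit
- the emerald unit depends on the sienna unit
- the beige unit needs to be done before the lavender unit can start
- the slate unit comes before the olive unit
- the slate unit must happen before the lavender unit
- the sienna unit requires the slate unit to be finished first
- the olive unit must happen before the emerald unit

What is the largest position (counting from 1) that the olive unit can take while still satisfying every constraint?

Following the constraints forward from the olive unit, its only required successor is the emerald unit.
With 1 mandatory successor out of 6 units total, the latest slot for the olive unit is 6−1 = 5, and it's reachable by doing all non-successors before the olive unit.

5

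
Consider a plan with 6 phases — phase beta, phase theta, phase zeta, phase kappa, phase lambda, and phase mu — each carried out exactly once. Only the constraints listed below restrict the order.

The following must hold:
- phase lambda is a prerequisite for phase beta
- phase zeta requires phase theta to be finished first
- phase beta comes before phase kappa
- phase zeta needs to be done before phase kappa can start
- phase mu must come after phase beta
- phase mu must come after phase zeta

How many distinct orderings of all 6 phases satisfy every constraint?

2 phases have no prerequisites (phase theta, phase lambda), so any of them could come first.
Systematically extending each partial ordering one phase at a time and counting, there are 12 complete orderings.

12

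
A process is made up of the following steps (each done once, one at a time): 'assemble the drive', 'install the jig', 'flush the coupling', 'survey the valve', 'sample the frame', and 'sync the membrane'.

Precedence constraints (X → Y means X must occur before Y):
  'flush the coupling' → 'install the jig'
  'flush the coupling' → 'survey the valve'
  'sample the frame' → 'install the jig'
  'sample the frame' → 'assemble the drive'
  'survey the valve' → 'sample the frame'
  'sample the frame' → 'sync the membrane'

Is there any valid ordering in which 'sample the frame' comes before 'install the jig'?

Yes

'sample the frame' is actually forced before 'install the jig' by the constraints, so certainly some valid ordering has 'sample the frame' first.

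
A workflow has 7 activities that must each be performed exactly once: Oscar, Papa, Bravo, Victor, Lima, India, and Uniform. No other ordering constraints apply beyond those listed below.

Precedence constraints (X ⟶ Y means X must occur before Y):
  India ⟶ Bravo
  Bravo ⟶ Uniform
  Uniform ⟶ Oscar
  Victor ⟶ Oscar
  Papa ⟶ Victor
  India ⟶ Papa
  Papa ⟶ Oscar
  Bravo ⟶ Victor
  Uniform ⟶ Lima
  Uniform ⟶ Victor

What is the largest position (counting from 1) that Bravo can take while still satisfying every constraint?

Following every chain forward from Bravo, the activities that must come later are Oscar, Victor, Lima, Uniform — 4 of them.
With 4 mandatory successors out of 7 activities total, the latest slot for Bravo is 7−4 = 3, and it's reachable by doing all non-successors before Bravo.

3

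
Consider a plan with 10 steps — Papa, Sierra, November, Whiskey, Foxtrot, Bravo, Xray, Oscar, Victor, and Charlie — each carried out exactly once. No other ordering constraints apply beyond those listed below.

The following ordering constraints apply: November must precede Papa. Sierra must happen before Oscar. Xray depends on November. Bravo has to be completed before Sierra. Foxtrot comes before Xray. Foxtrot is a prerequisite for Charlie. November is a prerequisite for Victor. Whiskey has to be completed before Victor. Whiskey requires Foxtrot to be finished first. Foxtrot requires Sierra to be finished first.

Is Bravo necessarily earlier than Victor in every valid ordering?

Yes

Following the dependencies: Bravo → Sierra → Foxtrot → Whiskey → Victor.
Hence Bravo necessarily comes before Victor.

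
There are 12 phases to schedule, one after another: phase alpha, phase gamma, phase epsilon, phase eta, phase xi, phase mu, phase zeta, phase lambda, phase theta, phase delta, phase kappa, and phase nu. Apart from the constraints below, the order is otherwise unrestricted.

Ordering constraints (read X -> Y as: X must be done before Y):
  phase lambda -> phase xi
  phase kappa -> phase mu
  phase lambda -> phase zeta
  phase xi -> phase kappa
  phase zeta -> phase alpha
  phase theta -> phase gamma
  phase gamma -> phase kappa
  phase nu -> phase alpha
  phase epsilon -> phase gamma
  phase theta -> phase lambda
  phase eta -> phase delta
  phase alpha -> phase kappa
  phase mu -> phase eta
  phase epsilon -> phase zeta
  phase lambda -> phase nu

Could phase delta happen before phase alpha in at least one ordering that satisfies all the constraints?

No

There is a dependency chain phase alpha → phase kappa → phase mu → phase eta → phase delta, so phase delta always comes after phase alpha.
So no valid ordering can have phase delta before phase alpha.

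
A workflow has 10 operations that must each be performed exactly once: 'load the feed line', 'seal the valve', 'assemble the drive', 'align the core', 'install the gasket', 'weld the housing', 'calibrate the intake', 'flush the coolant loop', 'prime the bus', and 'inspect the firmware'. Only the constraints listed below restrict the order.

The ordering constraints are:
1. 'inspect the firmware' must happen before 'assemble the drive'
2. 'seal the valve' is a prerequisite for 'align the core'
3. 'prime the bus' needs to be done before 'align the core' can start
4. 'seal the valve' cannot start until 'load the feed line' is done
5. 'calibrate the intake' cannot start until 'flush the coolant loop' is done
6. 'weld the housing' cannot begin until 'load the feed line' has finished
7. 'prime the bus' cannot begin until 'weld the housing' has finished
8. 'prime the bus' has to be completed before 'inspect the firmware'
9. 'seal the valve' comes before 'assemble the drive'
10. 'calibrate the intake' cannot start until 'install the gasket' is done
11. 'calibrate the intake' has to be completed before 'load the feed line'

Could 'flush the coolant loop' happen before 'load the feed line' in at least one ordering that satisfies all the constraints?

Every valid ordering already has 'flush the coolant loop' before 'load the feed line' (the constraints require it), so in particular at least one does.

Yes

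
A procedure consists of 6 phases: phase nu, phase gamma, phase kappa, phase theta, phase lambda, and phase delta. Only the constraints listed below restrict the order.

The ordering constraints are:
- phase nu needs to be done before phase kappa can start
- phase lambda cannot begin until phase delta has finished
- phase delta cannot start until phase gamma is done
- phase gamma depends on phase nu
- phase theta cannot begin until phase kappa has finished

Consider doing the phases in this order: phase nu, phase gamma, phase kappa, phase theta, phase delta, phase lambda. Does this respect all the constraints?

Going through the constraints one by one, each required predecessor appears earlier in the sequence than its dependent — e.g. phase gamma (position 2) is before phase delta (position 5), as required.

Yes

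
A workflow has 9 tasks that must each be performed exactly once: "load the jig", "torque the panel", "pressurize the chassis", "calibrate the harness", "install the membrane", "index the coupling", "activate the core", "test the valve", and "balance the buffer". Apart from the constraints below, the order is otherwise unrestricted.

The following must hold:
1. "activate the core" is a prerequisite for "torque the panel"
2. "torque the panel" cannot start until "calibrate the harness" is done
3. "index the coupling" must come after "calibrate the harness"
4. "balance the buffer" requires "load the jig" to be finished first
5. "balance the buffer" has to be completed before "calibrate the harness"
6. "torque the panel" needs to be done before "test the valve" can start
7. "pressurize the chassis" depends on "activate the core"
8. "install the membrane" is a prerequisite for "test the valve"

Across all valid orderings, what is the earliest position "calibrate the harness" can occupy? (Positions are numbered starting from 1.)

The tasks that are forced before "calibrate the harness", directly or transitively, are "load the jig", "balance the buffer". That's 2 tasks.
With 2 mandatory predecessors, the earliest "calibrate the harness" can sit is position 2+1 = 3, and placing just those 2 first achieves it.

3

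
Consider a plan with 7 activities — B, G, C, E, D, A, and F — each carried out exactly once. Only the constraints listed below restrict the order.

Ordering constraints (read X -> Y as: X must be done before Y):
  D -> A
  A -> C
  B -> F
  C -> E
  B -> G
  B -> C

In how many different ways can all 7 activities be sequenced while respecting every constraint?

62

The activities with no prerequisites are B, D; any of them can be placed first.
Systematically extending each partial ordering one activity at a time and counting, there are 62 complete orderings.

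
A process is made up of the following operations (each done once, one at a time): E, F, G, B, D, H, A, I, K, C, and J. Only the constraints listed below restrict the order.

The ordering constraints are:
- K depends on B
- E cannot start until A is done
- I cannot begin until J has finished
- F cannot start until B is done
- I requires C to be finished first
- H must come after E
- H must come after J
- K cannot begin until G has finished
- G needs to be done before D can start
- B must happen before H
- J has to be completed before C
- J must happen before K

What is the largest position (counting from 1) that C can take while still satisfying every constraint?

10

The only operation forced after C (directly or by a chain) is I.
So at least 1 operation follows C, putting C no later than position 10. That position is achievable by scheduling everything else first.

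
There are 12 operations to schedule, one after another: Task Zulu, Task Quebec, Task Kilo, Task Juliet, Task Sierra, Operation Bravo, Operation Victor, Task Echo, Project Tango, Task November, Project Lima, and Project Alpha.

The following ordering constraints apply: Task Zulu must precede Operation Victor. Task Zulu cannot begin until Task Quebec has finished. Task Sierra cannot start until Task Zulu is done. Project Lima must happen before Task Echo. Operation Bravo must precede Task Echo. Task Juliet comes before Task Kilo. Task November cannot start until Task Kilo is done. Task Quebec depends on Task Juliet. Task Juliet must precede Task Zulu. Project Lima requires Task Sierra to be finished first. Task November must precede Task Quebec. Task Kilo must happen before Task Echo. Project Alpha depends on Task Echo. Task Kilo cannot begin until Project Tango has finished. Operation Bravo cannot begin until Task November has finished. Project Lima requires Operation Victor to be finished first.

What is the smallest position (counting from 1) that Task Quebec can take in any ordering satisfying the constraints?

The operations that are forced before Task Quebec, directly or transitively, are Task Kilo, Task Juliet, Project Tango, Task November. That's 4 operations.
With 4 mandatory predecessors, the earliest Task Quebec can sit is position 4+1 = 5, and placing just those 4 first achieves it.

5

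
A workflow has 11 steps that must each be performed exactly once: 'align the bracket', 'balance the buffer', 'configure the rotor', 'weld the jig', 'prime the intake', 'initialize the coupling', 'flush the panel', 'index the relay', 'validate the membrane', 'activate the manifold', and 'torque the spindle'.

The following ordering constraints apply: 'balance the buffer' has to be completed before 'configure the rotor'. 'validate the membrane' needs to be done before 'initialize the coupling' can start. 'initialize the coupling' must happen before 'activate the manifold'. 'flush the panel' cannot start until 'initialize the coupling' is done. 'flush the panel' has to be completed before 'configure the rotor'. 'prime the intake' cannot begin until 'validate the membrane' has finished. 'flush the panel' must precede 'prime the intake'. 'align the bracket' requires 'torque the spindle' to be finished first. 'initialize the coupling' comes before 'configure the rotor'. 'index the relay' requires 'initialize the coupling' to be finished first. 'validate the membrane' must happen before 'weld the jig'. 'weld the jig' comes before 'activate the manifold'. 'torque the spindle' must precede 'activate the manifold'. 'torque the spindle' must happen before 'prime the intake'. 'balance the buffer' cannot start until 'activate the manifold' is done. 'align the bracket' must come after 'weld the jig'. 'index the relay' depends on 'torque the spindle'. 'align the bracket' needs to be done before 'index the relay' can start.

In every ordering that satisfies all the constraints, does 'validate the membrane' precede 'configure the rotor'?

Yes

There is a constraint chain 'validate the membrane' → 'initialize the coupling' → 'configure the rotor'.
Hence 'validate the membrane' necessarily comes before 'configure the rotor'.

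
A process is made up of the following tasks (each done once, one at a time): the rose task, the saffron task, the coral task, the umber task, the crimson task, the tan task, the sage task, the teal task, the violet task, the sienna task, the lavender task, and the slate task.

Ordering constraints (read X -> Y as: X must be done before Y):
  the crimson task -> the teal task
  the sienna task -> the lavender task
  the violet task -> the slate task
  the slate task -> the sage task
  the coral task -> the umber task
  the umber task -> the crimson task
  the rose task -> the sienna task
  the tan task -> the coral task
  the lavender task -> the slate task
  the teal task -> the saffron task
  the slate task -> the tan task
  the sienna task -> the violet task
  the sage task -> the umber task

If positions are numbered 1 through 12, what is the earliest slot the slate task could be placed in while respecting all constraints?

5

Every task that must precede the slate task has to come before it. Tracing all chains that end at the slate task, those tasks are: the rose task, the violet task, the sienna task, the lavender task — 4 in total.
So at minimum 4 tasks come before the slate task, putting the slate task no earlier than position 5. That position is achievable by scheduling exactly those predecessors first.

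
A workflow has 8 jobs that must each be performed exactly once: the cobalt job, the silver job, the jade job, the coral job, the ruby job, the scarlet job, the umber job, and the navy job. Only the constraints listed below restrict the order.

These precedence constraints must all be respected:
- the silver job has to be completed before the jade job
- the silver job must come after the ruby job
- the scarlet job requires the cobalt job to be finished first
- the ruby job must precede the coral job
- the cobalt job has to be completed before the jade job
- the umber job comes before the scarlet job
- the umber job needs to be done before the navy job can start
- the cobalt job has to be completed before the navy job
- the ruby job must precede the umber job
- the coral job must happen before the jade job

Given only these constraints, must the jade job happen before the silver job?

No

In fact the dependencies run the other way: the silver job → the jade job.
So the jade job never precedes the silver job.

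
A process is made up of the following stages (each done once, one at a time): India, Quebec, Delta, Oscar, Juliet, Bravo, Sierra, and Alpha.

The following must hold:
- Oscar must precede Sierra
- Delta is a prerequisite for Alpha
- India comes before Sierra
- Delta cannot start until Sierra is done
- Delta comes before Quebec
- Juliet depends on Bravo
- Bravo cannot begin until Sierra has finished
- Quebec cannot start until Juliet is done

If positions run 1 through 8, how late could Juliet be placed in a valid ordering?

7

Following the constraints forward from Juliet, its only required successor is Quebec.
So at least 1 stage follows Juliet, putting Juliet no later than position 7. That position is achievable by scheduling everything else first.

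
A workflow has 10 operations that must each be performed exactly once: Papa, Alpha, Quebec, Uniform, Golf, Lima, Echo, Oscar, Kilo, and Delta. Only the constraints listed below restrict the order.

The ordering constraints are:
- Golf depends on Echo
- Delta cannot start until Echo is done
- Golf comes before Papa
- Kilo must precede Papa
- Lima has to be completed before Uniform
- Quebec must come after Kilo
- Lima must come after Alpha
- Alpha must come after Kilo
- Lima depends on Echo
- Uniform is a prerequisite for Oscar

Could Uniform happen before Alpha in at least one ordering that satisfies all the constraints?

There is a dependency chain Alpha → Lima → Uniform, so Uniform always comes after Alpha.
So no valid ordering can have Uniform before Alpha.

No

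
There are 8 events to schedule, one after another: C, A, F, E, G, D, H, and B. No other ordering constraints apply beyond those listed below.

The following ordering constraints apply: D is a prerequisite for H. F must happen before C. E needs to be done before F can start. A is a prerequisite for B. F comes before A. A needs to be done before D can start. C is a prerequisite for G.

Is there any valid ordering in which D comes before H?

D is actually forced before H by the constraints, so certainly some valid ordering has D first.

Yes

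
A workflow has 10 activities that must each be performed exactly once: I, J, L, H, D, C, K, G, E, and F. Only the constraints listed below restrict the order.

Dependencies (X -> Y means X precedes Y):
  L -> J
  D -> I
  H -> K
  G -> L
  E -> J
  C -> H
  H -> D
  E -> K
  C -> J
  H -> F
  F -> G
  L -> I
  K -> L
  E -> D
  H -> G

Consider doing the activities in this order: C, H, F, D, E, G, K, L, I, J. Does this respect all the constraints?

Here E comes after D.
That contradicts the constraint that E must precede D.

No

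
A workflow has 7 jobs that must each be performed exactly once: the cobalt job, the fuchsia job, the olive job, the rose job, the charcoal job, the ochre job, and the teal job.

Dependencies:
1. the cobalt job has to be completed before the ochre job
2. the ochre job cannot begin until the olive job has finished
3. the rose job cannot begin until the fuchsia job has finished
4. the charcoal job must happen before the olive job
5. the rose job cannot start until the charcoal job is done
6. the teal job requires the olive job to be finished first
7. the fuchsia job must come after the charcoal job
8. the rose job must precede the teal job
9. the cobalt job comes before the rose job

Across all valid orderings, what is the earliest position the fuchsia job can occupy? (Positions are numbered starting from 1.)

The only job forced before the fuchsia job (directly or transitively) is the charcoal job.
With 1 mandatory predecessor, the earliest the fuchsia job can sit is position 1+1 = 2, and placing just that one first achieves it.

2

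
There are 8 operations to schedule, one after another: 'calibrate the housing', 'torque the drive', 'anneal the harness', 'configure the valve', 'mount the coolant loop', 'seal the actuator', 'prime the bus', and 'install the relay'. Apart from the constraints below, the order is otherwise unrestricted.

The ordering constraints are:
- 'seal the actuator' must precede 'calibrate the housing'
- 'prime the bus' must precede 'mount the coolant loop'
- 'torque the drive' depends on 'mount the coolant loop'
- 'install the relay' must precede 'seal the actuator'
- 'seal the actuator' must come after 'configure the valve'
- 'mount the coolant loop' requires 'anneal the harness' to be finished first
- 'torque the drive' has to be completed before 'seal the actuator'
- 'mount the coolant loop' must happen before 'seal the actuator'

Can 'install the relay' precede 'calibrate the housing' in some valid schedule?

The constraints force 'install the relay' before 'calibrate the housing', so yes — every valid ordering has 'install the relay' earlier.

Yes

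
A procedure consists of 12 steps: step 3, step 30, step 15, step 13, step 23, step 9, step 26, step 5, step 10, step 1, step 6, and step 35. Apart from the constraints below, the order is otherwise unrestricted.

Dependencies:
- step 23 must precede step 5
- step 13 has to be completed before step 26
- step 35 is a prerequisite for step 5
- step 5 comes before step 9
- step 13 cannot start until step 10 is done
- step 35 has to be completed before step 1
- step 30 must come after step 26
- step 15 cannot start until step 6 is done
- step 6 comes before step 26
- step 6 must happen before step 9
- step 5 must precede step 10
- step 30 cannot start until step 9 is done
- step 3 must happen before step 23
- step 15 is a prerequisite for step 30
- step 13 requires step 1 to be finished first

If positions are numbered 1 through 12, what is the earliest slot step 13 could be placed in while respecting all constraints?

Working backwards through the constraints from step 13, its full set of required predecessors is step 3, step 23, step 5, step 10, step 1, step 35 — 6 of them.
So at minimum 6 steps come before step 13, putting step 13 no earlier than position 7. That position is achievable by scheduling exactly those predecessors first.

7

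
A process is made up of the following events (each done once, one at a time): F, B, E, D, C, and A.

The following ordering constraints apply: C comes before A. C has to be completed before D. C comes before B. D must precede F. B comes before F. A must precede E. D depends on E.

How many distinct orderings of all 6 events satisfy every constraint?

C is the only event with nothing required before it, so every ordering starts there.
Counting all ways to extend the partial order to a total order gives 4.

4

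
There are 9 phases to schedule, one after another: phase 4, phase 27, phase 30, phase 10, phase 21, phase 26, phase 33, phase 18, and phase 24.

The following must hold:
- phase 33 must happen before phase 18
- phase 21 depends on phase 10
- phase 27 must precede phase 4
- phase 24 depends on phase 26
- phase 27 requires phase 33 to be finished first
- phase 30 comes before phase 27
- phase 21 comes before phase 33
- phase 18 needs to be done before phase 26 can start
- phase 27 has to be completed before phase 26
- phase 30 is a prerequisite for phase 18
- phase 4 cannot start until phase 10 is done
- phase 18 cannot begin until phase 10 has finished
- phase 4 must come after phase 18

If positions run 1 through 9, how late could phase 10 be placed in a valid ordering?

2

Following every chain forward from phase 10, the phases that must come later are phase 4, phase 27, phase 21, phase 26, phase 33, phase 18, phase 24 — 7 of them.
So at least 7 phases follow phase 10, putting phase 10 no later than position 2. That position is achievable by scheduling everything else first.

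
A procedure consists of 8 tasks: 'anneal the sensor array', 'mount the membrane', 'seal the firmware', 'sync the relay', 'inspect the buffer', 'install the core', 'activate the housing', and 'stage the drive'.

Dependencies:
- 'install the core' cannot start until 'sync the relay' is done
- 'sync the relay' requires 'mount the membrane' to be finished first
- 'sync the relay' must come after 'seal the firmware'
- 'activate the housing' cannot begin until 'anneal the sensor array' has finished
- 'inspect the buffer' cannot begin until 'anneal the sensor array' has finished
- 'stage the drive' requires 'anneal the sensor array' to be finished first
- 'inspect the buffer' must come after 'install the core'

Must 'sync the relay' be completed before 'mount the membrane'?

The constraints actually force 'mount the membrane' before 'sync the relay' (via 'mount the membrane' → 'sync the relay'), not the other way around.
So 'sync the relay' does not have to come before 'mount the membrane' — it cannot.

No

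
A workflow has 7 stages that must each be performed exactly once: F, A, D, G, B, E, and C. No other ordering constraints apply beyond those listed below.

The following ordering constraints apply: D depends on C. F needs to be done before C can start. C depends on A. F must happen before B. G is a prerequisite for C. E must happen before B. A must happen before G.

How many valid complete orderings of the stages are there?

53

The stages with no prerequisites are F, A, E; any of them can be placed first.
Systematically extending each partial ordering one stage at a time and counting, there are 53 complete orderings.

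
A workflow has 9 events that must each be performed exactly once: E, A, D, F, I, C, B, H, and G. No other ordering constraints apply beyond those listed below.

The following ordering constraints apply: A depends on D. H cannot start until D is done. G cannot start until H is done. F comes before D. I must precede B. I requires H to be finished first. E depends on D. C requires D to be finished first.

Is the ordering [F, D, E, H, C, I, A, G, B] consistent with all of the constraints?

Every stated constraint is respected: D sits at position 2, ahead of A at position 7, and each of the other listed pairs likewise has the predecessor earlier in the sequence.

Yes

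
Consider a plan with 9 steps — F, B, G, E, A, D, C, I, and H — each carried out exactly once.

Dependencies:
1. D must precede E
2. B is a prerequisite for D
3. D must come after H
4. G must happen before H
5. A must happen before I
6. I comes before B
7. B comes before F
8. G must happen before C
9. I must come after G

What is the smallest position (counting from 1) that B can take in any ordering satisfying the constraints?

The steps that are forced before B, directly or transitively, are G, A, I. That's 3 steps.
With 3 mandatory predecessors, the earliest B can sit is position 3+1 = 4, and placing just those 3 first achieves it.

4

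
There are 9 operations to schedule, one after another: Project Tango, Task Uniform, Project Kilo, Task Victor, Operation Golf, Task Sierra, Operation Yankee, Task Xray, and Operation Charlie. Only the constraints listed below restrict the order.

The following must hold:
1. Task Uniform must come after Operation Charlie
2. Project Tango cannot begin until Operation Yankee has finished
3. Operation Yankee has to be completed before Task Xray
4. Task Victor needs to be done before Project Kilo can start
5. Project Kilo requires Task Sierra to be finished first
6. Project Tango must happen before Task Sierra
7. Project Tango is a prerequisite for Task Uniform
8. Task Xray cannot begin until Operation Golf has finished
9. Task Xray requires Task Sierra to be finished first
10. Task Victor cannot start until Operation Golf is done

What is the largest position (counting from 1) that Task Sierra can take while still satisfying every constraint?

7

Following every chain forward from Task Sierra, the operations that must come later are Project Kilo, Task Xray — 2 of them.
So at least 2 operations follow Task Sierra, putting Task Sierra no later than position 7. That position is achievable by scheduling everything else first.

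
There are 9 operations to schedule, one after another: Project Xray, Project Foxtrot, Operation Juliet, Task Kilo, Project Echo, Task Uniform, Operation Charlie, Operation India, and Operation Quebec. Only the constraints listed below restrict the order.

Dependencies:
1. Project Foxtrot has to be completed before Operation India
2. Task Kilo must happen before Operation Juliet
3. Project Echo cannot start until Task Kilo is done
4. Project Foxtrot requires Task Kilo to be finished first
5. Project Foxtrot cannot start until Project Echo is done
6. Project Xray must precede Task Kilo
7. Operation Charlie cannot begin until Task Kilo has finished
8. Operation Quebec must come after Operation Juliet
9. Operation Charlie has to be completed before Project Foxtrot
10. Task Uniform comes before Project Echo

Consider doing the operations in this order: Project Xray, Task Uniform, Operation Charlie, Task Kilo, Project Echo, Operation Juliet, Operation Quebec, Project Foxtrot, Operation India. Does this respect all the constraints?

The sequence places Operation Charlie ahead of Task Kilo.
But one of the constraints requires Task Kilo before Operation Charlie, so this ordering violates it.

No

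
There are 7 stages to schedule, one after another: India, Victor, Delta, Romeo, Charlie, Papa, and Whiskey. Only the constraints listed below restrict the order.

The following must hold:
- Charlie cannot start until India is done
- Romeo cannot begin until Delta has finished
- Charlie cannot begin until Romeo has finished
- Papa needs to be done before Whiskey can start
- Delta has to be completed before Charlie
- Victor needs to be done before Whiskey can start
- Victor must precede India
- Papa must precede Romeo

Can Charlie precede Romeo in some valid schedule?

There is a dependency chain Romeo → Charlie, so Charlie always comes after Romeo.
So no valid ordering can have Charlie before Romeo.

No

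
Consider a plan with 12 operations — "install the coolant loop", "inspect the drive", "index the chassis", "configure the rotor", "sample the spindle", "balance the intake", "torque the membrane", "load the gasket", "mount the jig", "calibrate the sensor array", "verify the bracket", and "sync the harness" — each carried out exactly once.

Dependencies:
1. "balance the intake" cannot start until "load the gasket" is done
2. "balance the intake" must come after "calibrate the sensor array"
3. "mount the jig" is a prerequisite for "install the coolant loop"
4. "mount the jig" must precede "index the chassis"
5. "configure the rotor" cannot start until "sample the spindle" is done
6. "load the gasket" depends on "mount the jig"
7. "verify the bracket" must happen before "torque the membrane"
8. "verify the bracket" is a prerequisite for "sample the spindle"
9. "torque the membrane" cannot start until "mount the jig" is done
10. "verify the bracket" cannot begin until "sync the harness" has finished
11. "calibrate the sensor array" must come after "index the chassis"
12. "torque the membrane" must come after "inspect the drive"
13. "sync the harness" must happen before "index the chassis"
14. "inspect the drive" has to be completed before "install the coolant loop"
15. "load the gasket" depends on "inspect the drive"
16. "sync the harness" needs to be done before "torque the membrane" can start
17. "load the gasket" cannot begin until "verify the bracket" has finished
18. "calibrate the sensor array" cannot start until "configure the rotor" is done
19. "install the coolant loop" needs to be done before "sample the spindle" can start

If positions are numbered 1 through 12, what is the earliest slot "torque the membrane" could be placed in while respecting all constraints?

Working backwards through the constraints from "torque the membrane", its full set of required predecessors is "inspect the drive", "mount the jig", "verify the bracket", "sync the harness" — 4 of them.
With 4 mandatory predecessors, the earliest "torque the membrane" can sit is position 4+1 = 5, and placing just those 4 first achieves it.

5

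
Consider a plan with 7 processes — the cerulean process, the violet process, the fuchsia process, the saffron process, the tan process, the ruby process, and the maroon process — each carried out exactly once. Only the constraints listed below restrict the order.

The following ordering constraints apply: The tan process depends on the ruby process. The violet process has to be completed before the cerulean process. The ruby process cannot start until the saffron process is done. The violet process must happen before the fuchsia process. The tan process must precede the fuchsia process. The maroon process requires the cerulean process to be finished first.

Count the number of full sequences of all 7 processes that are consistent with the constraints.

2 processes have no prerequisites (the violet process, the saffron process), so any of them could come first.
Counting all ways to extend the partial order to a total order gives 34.

34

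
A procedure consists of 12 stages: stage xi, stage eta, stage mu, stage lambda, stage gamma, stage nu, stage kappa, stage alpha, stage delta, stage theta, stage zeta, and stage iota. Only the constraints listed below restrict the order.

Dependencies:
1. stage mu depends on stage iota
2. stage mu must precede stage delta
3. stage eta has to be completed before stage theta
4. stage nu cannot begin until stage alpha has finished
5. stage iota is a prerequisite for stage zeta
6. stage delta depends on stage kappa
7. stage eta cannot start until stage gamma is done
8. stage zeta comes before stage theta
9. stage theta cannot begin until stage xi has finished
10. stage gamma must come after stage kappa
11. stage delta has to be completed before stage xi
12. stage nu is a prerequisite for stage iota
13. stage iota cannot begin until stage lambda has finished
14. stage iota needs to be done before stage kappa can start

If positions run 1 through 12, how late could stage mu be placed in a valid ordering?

The stages that are forced after stage mu, directly or by a chain of constraints, are stage xi, stage delta, stage theta. That's 3 stages.
With 3 mandatory successors out of 12 stages total, the latest slot for stage mu is 12−3 = 9, and it's reachable by doing all non-successors before stage mu.

9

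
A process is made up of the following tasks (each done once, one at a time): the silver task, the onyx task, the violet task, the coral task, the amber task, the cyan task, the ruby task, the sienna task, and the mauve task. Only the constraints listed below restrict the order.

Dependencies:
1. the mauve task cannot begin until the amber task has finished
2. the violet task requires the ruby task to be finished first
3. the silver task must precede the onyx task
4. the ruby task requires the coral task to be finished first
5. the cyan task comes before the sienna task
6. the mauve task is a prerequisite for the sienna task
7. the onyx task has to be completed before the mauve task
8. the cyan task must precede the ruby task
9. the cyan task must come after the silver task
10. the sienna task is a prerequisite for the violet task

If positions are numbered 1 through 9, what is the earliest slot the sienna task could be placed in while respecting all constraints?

6

Working backwards through the constraints from the sienna task, its full set of required predecessors is the silver task, the onyx task, the amber task, the cyan task, the mauve task — 5 of them.
So at minimum 5 tasks come before the sienna task, putting the sienna task no earlier than position 6. That position is achievable by scheduling exactly those predecessors first.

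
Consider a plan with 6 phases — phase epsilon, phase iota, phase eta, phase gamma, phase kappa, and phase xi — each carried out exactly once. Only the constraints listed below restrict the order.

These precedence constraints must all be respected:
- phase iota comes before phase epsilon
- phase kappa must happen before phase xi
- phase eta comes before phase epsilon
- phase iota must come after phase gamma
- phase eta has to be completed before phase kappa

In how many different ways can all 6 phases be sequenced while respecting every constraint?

19

2 phases have no prerequisites (phase eta, phase gamma), so any of them could come first.
Counting all ways to extend the partial order to a total order gives 19.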